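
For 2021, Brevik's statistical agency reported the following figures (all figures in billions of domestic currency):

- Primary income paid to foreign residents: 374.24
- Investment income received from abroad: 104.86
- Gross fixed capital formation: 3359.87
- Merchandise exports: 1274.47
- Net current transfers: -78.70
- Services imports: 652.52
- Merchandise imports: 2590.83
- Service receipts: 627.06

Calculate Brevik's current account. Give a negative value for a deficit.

Goods balance = 1274.47 - 2590.83 = -1316.36
Services balance = 627.06 - 652.52 = -25.46
Trade balance (goods + services) = -1316.36 + (-25.46) = -1341.82
Net primary income = 104.86 - 374.24 = -269.38
Net secondary income = -78.70
Current account = -1341.82 + (-269.38) + (-78.70) = -1689.90

-1689.90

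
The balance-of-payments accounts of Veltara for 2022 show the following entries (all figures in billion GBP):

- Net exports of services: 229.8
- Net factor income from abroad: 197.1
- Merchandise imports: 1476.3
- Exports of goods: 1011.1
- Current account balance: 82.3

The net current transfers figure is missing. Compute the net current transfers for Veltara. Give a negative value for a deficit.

120.6

Current account = goods balance + services balance + net primary income + net secondary income
Sum of the known components = -38.3
Net current transfers = CA - (known components) = 82.3 - (-38.3) = 120.6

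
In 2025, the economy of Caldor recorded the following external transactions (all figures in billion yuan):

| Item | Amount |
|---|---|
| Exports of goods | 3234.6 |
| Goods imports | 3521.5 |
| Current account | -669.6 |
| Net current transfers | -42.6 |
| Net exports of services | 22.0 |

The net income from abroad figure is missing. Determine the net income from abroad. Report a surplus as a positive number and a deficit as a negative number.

-362.1

Current account = goods balance + services balance + net primary income + net secondary income
Sum of the known components = -307.5
Net income from abroad = CA - (known components) = -669.6 - (-307.5) = -362.1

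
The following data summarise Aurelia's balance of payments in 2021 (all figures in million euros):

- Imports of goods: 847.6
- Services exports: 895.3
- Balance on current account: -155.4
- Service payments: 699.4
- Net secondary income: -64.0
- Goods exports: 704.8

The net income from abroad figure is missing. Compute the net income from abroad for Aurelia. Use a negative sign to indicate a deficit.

Current account = goods balance + services balance + net primary income + net secondary income
Sum of the known components = -10.9
Net income from abroad = CA - (known components) = -155.4 - (-10.9) = -144.5

-144.5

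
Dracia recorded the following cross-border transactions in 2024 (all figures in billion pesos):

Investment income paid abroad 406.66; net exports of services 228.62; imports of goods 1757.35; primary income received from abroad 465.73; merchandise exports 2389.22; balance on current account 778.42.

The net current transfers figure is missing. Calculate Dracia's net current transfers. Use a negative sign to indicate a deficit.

-141.14

Current account = goods balance + services balance + net primary income + net secondary income
Sum of the known components = 919.56
Net current transfers = CA - (known components) = 778.42 - 919.56 = -141.14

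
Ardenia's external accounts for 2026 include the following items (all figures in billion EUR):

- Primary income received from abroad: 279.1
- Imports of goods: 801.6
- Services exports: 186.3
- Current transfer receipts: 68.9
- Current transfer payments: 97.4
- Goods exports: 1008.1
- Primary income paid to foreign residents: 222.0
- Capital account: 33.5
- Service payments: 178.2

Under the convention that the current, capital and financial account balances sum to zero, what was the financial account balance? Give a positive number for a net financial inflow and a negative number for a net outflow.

-276.7

Goods balance = 1008.1 - 801.6 = 206.5
Services balance = 186.3 - 178.2 = 8.1
Trade balance (goods + services) = 206.5 + 8.1 = 214.6
Net primary income = 279.1 - 222.0 = 57.1
Net secondary income = 68.9 - 97.4 = -28.5
Current account = 214.6 + 57.1 + (-28.5) = 243.2
Financial account = -(243.2 + 33.5) = -276.7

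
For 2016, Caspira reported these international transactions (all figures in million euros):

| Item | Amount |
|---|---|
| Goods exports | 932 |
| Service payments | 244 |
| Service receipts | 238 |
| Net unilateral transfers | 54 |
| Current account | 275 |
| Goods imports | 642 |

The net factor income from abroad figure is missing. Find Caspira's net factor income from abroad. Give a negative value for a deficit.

-63

Current account = goods balance + services balance + net primary income + net secondary income
Sum of the known components = 338
Net factor income from abroad = CA - (known components) = 275 - 338 = -63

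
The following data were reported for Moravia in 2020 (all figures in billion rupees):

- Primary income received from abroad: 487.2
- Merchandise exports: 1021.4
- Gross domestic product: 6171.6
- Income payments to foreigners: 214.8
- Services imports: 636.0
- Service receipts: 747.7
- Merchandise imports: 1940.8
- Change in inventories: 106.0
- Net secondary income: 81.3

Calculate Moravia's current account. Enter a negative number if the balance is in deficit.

Goods balance = 1021.4 - 1940.8 = -919.4
Services balance = 747.7 - 636.0 = 111.7
Trade balance (goods + services) = -919.4 + 111.7 = -807.7
Net primary income = 487.2 - 214.8 = 272.4
Net secondary income = 81.3
Current account = -807.7 + 272.4 + 81.3 = -454.0

-454.0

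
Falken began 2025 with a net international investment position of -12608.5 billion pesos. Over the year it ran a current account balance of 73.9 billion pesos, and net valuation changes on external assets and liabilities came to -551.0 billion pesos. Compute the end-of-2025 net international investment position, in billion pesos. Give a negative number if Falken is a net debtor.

Change in NIIP = current account + net valuation change = 73.9 + (-551.0) = -477.1
End-of-year NIIP = -12608.5 + (-477.1) = -13085.6

-13085.6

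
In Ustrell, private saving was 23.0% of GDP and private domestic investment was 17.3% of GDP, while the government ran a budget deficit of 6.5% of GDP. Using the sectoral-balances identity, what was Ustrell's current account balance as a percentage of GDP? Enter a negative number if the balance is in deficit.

By the sectoral-balances identity, CA = (S_private - I) + (T - G).
Private balance = 23.0 - 17.3 = 5.7
Government balance (T - G) = -6.5
CA = 5.7 + (-6.5) = -0.8

-0.8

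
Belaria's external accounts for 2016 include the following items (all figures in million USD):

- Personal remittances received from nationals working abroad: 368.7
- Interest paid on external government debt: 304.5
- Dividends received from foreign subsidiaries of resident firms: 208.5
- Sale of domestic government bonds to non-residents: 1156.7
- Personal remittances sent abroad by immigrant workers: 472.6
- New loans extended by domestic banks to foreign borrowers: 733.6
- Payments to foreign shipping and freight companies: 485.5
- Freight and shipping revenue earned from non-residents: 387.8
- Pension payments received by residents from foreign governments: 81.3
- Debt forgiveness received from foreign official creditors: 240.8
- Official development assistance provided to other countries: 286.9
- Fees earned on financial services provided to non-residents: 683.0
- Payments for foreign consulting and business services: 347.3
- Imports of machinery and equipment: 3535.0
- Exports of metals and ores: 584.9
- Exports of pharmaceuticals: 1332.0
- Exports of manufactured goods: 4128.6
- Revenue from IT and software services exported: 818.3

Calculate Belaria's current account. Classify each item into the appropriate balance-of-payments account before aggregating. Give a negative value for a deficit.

Goods: 4128.6 + 1332.0 - 3535.0 + 584.9 = 2510.5
Services: -347.3 + 683.0 + 387.8 + 818.3 - 485.5 = 1056.3
Primary income: 208.5 - 304.5 = -96.0
Secondary income: 368.7 + 81.3 - 286.9 - 472.6 = -309.5
Current account = 2510.5 + 1056.3 + (-96.0) + (-309.5) = 3161.3
(Excluded from the current account — financial account: sale of domestic government bonds to non-residents 1156.7, new loans extended by domestic banks to foreign borrowers 733.6; capital account: debt forgiveness received from foreign official creditors 240.8.)

3161.3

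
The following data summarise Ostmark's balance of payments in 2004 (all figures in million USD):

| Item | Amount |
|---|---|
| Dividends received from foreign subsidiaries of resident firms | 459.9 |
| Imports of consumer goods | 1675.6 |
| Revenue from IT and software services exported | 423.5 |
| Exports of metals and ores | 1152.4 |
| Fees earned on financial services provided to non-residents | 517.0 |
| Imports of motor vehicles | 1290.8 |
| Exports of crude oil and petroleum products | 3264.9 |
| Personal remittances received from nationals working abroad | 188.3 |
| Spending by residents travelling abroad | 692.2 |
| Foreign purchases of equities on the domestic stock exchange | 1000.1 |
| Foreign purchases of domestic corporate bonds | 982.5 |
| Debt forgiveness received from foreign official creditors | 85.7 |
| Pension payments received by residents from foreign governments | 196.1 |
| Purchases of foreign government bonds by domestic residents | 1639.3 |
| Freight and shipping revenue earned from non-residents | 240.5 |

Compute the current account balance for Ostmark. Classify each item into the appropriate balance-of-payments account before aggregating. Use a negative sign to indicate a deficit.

Goods: 3264.9 - 1675.6 - 1290.8 + 1152.4 = 1450.9
Services: 517.0 - 692.2 + 240.5 + 423.5 = 488.8
Primary income: 459.9
Secondary income: 188.3 + 196.1 = 384.4
Current account = 1450.9 + 488.8 + 459.9 + 384.4 = 2784.0
(Excluded from the current account — financial account: foreign purchases of equities on the domestic stock exchange 1000.1, foreign purchases of domestic corporate bonds 982.5, purchases of foreign government bonds by domestic residents 1639.3; capital account: debt forgiveness received from foreign official creditors 85.7.)

2784.0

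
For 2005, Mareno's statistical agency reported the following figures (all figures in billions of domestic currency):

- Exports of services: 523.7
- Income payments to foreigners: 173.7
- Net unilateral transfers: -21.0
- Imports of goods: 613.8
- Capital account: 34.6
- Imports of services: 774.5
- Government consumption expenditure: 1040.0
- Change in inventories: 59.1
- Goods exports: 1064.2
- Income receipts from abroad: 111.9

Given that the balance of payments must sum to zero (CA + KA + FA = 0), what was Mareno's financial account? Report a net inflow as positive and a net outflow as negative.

Goods balance = 1064.2 - 613.8 = 450.4
Services balance = 523.7 - 774.5 = -250.8
Trade balance (goods + services) = 450.4 + (-250.8) = 199.6
Net primary income = 111.9 - 173.7 = -61.8
Net secondary income = -21.0
Current account = 199.6 + (-61.8) + (-21.0) = 116.8
Financial account = -(116.8 + 34.6) = -151.4

-151.4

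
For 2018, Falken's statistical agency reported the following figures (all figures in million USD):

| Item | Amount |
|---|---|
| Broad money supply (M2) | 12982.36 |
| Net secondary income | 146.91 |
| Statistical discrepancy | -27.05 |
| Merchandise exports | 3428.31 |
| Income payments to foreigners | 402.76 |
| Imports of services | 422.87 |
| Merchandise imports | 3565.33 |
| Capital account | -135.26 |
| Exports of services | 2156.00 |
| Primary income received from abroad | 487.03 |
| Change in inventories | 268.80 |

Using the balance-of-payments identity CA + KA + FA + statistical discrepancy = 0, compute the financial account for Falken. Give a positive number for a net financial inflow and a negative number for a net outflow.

-1664.98

Goods balance = 3428.31 - 3565.33 = -137.02
Services balance = 2156.00 - 422.87 = 1733.13
Trade balance (goods + services) = -137.02 + 1733.13 = 1596.11
Net primary income = 487.03 - 402.76 = 84.27
Net secondary income = 146.91
Current account = 1596.11 + 84.27 + 146.91 = 1827.29
Financial account = -(1827.29 + (-135.26) + (-27.05)) = -1664.98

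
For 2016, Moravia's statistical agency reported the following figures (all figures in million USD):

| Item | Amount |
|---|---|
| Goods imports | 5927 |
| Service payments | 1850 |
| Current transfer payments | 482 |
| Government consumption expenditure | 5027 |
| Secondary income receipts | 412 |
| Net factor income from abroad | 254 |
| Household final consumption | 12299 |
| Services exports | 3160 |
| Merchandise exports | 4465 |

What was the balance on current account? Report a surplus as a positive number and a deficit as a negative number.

32

Goods balance = 4465 - 5927 = -1462
Services balance = 3160 - 1850 = 1310
Trade balance (goods + services) = -1462 + 1310 = -152
Net primary income = 254
Net secondary income = 412 - 482 = -70
Current account = -152 + 254 + (-70) = 32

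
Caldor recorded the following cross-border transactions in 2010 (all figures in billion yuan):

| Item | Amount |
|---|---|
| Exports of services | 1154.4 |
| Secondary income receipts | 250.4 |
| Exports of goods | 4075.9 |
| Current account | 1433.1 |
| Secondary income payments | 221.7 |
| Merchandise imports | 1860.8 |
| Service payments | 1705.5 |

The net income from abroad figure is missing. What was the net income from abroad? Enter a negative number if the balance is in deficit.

Current account = goods balance + services balance + net primary income + net secondary income
Sum of the known components = 1692.7
Net income from abroad = CA - (known components) = 1433.1 - 1692.7 = -259.6

-259.6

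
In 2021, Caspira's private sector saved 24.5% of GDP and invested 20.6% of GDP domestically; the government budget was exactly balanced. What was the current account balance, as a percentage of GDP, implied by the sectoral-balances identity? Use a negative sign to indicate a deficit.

By the sectoral-balances identity, CA = (S_private - I) + (T - G).
Private balance = 24.5 - 20.6 = 3.9
Government balance (T - G) = 0
CA = 3.9 + -0.0 = 3.9

3.9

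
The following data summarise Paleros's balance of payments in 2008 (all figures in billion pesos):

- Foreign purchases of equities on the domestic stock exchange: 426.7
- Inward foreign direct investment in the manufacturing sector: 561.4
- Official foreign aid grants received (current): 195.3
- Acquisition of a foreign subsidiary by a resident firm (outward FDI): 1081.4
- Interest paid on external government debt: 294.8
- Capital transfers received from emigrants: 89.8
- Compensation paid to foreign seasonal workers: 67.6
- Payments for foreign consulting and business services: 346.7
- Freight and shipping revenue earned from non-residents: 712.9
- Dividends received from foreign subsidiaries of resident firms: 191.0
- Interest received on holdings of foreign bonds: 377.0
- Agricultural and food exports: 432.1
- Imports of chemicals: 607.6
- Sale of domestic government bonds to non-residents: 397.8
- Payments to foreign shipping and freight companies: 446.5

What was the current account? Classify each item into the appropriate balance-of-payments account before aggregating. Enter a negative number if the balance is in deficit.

Goods: -607.6 + 432.1 = -175.5
Services: -446.5 + 712.9 - 346.7 = -80.3
Primary income: 377.0 + 191.0 - 294.8 - 67.6 = 205.6
Secondary income: 195.3
Current account = (-175.5) + (-80.3) + 205.6 + 195.3 = 145.1
(Excluded from the current account — financial account: foreign purchases of equities on the domestic stock exchange 426.7, inward foreign direct investment in the manufacturing sector 561.4, acquisition of a foreign subsidiary by a resident firm (outward FDI) 1081.4, sale of domestic government bonds to non-residents 397.8; capital account: capital transfers received from emigrants 89.8.)

145.1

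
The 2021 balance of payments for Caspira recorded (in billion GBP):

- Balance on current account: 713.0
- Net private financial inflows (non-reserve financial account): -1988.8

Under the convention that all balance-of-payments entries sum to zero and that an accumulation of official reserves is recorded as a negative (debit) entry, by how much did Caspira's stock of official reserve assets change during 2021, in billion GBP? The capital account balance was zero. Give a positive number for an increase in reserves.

-1275.8

Official reserve transactions balance = -(713.0 + (-1988.8)) = 1275.8
An accumulation of reserves is recorded as a debit (negative entry), so the change in the stock of reserves is the negative of that balance.
Change in official reserves = -(1275.8) = -1275.8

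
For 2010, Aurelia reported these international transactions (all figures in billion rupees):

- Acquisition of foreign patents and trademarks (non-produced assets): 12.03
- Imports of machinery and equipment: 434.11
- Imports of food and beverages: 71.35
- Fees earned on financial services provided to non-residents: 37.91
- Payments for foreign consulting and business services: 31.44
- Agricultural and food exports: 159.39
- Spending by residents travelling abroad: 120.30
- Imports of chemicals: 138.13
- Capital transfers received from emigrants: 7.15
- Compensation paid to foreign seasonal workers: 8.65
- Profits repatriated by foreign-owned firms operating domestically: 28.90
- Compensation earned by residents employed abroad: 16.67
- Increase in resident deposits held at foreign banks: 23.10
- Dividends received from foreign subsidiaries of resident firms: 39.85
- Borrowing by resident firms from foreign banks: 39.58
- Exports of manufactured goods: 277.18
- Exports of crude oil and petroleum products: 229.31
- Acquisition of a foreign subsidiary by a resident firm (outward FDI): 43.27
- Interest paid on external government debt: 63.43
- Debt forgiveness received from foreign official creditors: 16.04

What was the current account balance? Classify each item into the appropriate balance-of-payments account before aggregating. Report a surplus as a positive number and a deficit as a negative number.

-136.00

Goods: 277.18 - 71.35 + 229.31 - 434.11 + 159.39 - 138.13 = 22.29
Services: -120.30 + 37.91 - 31.44 = -113.83
Primary income: 39.85 - 8.65 - 28.90 - 63.43 + 16.67 = -44.46
Current account = 22.29 + (-113.83) + (-44.46) = -136.00
(Excluded from the current account — capital account: acquisition of foreign patents and trademarks (non-produced assets) 12.03, capital transfers received from emigrants 7.15, debt forgiveness received from foreign official creditors 16.04; financial account: increase in resident deposits held at foreign banks 23.10, borrowing by resident firms from foreign banks 39.58, acquisition of a foreign subsidiary by a resident firm (outward FDI) 43.27.)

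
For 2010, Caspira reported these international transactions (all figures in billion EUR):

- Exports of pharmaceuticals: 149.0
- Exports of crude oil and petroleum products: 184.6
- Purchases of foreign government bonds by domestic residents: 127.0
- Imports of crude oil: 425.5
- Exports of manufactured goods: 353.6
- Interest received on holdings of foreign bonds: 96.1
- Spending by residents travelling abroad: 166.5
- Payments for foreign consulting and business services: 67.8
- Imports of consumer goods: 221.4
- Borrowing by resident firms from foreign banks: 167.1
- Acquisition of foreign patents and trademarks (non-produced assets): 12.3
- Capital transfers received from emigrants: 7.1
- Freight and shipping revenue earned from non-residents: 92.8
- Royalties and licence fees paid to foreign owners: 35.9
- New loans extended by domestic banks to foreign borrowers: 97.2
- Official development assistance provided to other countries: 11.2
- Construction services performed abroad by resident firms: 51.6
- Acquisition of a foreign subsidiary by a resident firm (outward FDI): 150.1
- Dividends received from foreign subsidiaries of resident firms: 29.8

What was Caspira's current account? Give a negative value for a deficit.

29.2

Goods: -221.4 + 184.6 + 149.0 + 353.6 - 425.5 = 40.3
Services: 92.8 - 67.8 - 35.9 + 51.6 - 166.5 = -125.8
Primary income: 96.1 + 29.8 = 125.9
Secondary income: -11.2
Current account = 40.3 + (-125.8) + 125.9 + (-11.2) = 29.2
(Excluded from the current account — financial account: purchases of foreign government bonds by domestic residents 127.0, borrowing by resident firms from foreign banks 167.1, new loans extended by domestic banks to foreign borrowers 97.2, acquisition of a foreign subsidiary by a resident firm (outward FDI) 150.1; capital account: acquisition of foreign patents and trademarks (non-produced assets) 12.3, capital transfers received from emigrants 7.1.)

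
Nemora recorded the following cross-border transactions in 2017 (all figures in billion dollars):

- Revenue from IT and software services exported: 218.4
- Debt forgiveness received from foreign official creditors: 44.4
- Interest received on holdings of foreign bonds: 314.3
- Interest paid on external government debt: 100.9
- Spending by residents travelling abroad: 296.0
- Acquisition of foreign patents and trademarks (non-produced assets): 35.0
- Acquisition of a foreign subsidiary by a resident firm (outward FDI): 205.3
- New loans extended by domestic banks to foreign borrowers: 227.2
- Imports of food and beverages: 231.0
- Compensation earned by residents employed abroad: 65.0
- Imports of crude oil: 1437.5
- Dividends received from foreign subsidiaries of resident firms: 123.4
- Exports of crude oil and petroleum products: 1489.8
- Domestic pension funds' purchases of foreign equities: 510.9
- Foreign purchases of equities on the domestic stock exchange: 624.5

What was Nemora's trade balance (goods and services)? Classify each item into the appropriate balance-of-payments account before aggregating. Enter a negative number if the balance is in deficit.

Goods: -231.0 - 1437.5 + 1489.8 = -178.7
Services: -296.0 + 218.4 = -77.6
Trade balance = -178.7 + (-77.6) = -256.3
(Excluded from the trade balance — capital account: debt forgiveness received from foreign official creditors 44.4, acquisition of foreign patents and trademarks (non-produced assets) 35.0; primary income: interest received on holdings of foreign bonds 314.3, interest paid on external government debt 100.9, compensation earned by residents employed abroad 65.0, dividends received from foreign subsidiaries of resident firms 123.4; financial account: acquisition of a foreign subsidiary by a resident firm (outward FDI) 205.3, new loans extended by domestic banks to foreign borrowers 227.2, domestic pension funds' purchases of foreign equities 510.9, foreign purchases of equities on the domestic stock exchange 624.5.)

-256.3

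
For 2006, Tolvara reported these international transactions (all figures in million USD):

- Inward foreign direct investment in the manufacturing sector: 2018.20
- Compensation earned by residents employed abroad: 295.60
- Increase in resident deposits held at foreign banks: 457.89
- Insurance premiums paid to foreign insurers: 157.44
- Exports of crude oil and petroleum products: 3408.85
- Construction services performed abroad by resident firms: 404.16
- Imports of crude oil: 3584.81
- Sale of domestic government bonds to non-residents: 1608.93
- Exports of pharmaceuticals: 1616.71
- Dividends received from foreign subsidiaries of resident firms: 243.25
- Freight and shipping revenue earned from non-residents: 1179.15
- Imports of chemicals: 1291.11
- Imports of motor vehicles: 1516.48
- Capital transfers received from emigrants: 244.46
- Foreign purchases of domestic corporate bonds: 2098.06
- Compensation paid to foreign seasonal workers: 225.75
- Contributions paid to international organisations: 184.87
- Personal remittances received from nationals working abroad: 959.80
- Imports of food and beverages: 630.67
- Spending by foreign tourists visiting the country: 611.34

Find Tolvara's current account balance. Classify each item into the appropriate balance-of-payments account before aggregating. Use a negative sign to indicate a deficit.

Goods: -1291.11 - 3584.81 - 630.67 + 3408.85 + 1616.71 - 1516.48 = -1997.51
Services: 611.34 - 157.44 + 404.16 + 1179.15 = 2037.21
Primary income: -225.75 + 243.25 + 295.60 = 313.10
Secondary income: -184.87 + 959.80 = 774.93
Current account = (-1997.51) + 2037.21 + 313.10 + 774.93 = 1127.73
(Excluded from the current account — financial account: inward foreign direct investment in the manufacturing sector 2018.20, increase in resident deposits held at foreign banks 457.89, sale of domestic government bonds to non-residents 1608.93, foreign purchases of domestic corporate bonds 2098.06; capital account: capital transfers received from emigrants 244.46.)

1127.73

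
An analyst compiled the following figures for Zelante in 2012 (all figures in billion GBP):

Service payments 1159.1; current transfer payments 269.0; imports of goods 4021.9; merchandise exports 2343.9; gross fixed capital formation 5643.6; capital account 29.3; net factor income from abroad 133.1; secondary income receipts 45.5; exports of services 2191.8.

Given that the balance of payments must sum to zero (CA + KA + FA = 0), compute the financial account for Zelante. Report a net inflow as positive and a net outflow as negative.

Goods balance = 2343.9 - 4021.9 = -1678.0
Services balance = 2191.8 - 1159.1 = 1032.7
Trade balance (goods + services) = -1678.0 + 1032.7 = -645.3
Net primary income = 133.1
Net secondary income = 45.5 - 269.0 = -223.5
Current account = -645.3 + 133.1 + (-223.5) = -735.7
Financial account = -(-735.7 + 29.3) = 706.4

706.4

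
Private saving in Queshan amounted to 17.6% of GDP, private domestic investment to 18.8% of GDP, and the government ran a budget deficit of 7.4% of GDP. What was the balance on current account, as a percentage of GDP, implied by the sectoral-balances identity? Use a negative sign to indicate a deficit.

-8.6

By the sectoral-balances identity, CA = (S_private - I) + (T - G).
Private balance = 17.6 - 18.8 = -1.2
Government balance (T - G) = -7.4
CA = -1.2 + (-7.4) = -8.6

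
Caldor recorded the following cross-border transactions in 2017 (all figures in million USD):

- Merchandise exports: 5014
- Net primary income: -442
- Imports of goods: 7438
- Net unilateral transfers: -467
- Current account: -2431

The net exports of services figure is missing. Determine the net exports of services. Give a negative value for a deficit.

902

Current account = goods balance + services balance + net primary income + net secondary income
Sum of the known components = -3333
Net exports of services = CA - (known components) = -2431 - (-3333) = 902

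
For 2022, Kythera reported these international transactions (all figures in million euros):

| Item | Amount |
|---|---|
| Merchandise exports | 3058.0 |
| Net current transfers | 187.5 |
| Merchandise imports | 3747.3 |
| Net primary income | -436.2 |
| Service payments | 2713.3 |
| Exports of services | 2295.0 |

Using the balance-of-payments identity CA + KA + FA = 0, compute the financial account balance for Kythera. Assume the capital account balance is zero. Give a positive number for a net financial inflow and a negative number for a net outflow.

Goods balance = 3058.0 - 3747.3 = -689.3
Services balance = 2295.0 - 2713.3 = -418.3
Trade balance (goods + services) = -689.3 + (-418.3) = -1107.6
Net primary income = -436.2
Net secondary income = 187.5
Current account = -1107.6 + (-436.2) + 187.5 = -1356.3
Financial account = -(-1356.3) = 1356.3

1356.3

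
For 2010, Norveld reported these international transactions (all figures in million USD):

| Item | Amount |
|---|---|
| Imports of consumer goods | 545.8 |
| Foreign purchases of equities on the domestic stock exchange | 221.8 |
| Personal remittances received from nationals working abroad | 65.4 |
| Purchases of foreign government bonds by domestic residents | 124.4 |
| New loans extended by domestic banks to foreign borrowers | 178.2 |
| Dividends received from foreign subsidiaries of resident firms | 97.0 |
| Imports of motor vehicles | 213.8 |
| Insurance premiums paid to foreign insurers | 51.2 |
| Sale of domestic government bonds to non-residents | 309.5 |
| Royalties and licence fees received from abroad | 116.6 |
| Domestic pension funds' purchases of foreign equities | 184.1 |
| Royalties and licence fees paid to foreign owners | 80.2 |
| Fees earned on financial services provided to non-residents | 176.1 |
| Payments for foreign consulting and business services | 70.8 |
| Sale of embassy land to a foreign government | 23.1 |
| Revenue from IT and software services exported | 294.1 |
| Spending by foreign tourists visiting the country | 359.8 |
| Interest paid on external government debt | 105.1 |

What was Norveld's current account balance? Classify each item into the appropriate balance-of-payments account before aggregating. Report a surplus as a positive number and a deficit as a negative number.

Goods: -545.8 - 213.8 = -759.6
Services: 359.8 + 176.1 + 116.6 - 51.2 - 80.2 - 70.8 + 294.1 = 744.4
Primary income: 97.0 - 105.1 = -8.1
Secondary income: 65.4
Current account = (-759.6) + 744.4 + (-8.1) + 65.4 = 42.1
(Excluded from the current account — financial account: foreign purchases of equities on the domestic stock exchange 221.8, purchases of foreign government bonds by domestic residents 124.4, new loans extended by domestic banks to foreign borrowers 178.2, sale of domestic government bonds to non-residents 309.5, domestic pension funds' purchases of foreign equities 184.1; capital account: sale of embassy land to a foreign government 23.1.)

42.1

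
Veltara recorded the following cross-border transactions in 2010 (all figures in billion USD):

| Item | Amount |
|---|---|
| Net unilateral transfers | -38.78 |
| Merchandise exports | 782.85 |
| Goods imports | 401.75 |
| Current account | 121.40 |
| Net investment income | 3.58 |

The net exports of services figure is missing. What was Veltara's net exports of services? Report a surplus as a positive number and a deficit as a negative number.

-224.50

Current account = goods balance + services balance + net primary income + net secondary income
Sum of the known components = 345.90
Net exports of services = CA - (known components) = 121.40 - 345.90 = -224.50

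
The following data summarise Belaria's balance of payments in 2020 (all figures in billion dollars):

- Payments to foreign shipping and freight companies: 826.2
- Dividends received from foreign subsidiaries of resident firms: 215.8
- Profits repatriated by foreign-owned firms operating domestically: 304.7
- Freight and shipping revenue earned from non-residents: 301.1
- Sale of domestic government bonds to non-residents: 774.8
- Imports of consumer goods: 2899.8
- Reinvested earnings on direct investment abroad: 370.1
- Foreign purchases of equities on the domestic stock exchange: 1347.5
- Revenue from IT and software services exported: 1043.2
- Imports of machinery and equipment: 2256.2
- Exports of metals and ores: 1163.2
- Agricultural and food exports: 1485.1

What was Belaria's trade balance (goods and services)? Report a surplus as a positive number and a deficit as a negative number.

Goods: 1485.1 - 2899.8 + 1163.2 - 2256.2 = -2507.7
Services: 301.1 + 1043.2 - 826.2 = 518.1
Trade balance = -2507.7 + 518.1 = -1989.6
(Excluded from the trade balance — primary income: dividends received from foreign subsidiaries of resident firms 215.8, profits repatriated by foreign-owned firms operating domestically 304.7, reinvested earnings on direct investment abroad 370.1; financial account: sale of domestic government bonds to non-residents 774.8, foreign purchases of equities on the domestic stock exchange 1347.5.)

-1989.6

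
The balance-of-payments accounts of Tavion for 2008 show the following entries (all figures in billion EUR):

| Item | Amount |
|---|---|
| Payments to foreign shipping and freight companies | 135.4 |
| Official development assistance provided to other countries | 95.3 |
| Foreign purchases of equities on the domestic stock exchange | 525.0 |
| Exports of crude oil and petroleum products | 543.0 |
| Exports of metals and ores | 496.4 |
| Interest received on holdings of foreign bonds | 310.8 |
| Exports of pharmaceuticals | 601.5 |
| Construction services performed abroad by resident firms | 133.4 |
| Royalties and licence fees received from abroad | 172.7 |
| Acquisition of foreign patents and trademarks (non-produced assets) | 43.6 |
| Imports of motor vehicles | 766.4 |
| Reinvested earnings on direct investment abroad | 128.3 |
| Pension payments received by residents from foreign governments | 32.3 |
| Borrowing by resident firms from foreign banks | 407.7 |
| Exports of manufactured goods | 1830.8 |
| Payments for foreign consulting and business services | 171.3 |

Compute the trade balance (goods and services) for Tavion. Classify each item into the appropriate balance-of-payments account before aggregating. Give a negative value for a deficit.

Goods: 496.4 - 766.4 + 601.5 + 543.0 + 1830.8 = 2705.3
Services: 133.4 + 172.7 - 135.4 - 171.3 = -0.6
Trade balance = 2705.3 + (-0.6) = 2704.7
(Excluded from the trade balance — secondary income: official development assistance provided to other countries 95.3, pension payments received by residents from foreign governments 32.3; financial account: foreign purchases of equities on the domestic stock exchange 525.0, borrowing by resident firms from foreign banks 407.7; primary income: interest received on holdings of foreign bonds 310.8, reinvested earnings on direct investment abroad 128.3; capital account: acquisition of foreign patents and trademarks (non-produced assets) 43.6.)

2704.7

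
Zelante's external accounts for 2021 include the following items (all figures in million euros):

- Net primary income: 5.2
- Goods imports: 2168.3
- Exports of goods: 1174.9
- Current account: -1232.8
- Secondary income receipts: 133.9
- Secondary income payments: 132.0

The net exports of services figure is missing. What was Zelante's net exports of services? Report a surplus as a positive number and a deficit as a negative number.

Current account = goods balance + services balance + net primary income + net secondary income
Sum of the known components = -986.3
Net exports of services = CA - (known components) = -1232.8 - (-986.3) = -246.5

-246.5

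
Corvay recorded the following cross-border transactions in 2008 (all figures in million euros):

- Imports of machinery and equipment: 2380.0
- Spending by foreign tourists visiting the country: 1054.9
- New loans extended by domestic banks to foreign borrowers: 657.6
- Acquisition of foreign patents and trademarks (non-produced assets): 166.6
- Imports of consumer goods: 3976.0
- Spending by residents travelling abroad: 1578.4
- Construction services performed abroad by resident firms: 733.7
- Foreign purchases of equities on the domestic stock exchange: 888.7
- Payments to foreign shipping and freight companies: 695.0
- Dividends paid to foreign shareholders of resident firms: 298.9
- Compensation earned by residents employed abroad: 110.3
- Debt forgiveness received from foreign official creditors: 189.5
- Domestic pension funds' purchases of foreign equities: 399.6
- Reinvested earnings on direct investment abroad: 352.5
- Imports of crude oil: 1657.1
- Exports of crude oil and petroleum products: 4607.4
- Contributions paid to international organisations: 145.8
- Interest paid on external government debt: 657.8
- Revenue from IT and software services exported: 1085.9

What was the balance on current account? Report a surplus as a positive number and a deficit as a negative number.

Goods: -3976.0 - 1657.1 - 2380.0 + 4607.4 = -3405.7
Services: 1085.9 + 1054.9 + 733.7 - 695.0 - 1578.4 = 601.1
Primary income: -657.8 + 110.3 + 352.5 - 298.9 = -493.9
Secondary income: -145.8
Current account = (-3405.7) + 601.1 + (-493.9) + (-145.8) = -3444.3
(Excluded from the current account — financial account: new loans extended by domestic banks to foreign borrowers 657.6, foreign purchases of equities on the domestic stock exchange 888.7, domestic pension funds' purchases of foreign equities 399.6; capital account: acquisition of foreign patents and trademarks (non-produced assets) 166.6, debt forgiveness received from foreign official creditors 189.5.)

-3444.3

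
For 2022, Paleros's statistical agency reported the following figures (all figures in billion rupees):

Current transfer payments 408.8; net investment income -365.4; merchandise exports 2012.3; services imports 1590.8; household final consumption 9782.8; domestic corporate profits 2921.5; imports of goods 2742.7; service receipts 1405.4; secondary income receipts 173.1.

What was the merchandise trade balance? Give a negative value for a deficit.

Goods balance = 2012.3 - 2742.7 = -730.4

-730.4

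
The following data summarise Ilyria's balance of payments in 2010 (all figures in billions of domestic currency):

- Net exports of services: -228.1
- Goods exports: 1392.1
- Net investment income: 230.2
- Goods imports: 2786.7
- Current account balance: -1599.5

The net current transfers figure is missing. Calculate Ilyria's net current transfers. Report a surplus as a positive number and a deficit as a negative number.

-207.0

Current account = goods balance + services balance + net primary income + net secondary income
Sum of the known components = -1392.5
Net current transfers = CA - (known components) = -1599.5 - (-1392.5) = -207.0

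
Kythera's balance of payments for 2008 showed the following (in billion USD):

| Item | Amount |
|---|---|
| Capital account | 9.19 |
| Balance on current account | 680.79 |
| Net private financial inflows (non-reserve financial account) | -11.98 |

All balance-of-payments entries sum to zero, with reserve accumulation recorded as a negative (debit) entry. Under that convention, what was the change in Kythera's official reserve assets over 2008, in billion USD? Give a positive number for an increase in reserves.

Official reserve transactions balance = -(680.79 + 9.19 + (-11.98)) = -678.00
An accumulation of reserves is recorded as a debit (negative entry), so the change in the stock of reserves is the negative of that balance.
Change in official reserves = -(-678.00) = 678.00

678.00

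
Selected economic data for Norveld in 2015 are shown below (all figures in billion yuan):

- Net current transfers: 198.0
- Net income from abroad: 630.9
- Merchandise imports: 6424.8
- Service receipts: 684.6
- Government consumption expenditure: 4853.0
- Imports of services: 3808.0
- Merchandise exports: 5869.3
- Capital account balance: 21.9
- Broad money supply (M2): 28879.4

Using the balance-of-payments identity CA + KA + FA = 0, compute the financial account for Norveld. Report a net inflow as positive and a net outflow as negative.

2828.1

Goods balance = 5869.3 - 6424.8 = -555.5
Services balance = 684.6 - 3808.0 = -3123.4
Trade balance (goods + services) = -555.5 + (-3123.4) = -3678.9
Net primary income = 630.9
Net secondary income = 198.0
Current account = -3678.9 + 630.9 + 198.0 = -2850.0
Financial account = -(-2850.0 + 21.9) = 2828.1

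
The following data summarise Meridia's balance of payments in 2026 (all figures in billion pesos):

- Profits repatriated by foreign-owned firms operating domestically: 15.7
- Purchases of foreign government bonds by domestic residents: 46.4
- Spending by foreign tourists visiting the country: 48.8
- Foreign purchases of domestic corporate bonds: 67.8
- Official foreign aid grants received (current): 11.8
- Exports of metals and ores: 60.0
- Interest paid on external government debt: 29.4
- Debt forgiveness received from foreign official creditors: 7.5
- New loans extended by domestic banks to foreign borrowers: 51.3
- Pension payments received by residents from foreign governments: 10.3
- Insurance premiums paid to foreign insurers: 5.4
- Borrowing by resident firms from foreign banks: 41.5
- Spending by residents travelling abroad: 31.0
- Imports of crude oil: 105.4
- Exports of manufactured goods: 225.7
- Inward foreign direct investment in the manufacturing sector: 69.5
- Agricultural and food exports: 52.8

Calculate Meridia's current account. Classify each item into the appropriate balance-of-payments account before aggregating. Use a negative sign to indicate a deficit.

222.5

Goods: -105.4 + 225.7 + 60.0 + 52.8 = 233.1
Services: -31.0 + 48.8 - 5.4 = 12.4
Primary income: -29.4 - 15.7 = -45.1
Secondary income: 10.3 + 11.8 = 22.1
Current account = 233.1 + 12.4 + (-45.1) + 22.1 = 222.5
(Excluded from the current account — financial account: purchases of foreign government bonds by domestic residents 46.4, foreign purchases of domestic corporate bonds 67.8, new loans extended by domestic banks to foreign borrowers 51.3, borrowing by resident firms from foreign banks 41.5, inward foreign direct investment in the manufacturing sector 69.5; capital account: debt forgiveness received from foreign official creditors 7.5.)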